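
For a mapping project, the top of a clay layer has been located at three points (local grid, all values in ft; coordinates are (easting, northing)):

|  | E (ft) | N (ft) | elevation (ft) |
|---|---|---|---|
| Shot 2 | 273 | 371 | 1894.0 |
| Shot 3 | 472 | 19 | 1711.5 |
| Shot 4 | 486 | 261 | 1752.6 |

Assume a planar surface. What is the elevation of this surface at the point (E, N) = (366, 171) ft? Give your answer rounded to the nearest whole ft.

1802 ft

Let the plane be z = a·E + b·N + c.
Shot 3−Shot 2: 199a − 352b = −182.5;  Shot 4−Shot 2: 213a − 110b = −141.4.
Solving gives a = −0.55943, b = 0.20220.
Then c = 1894 − a·273 − b·371 = 1971.71.
At (366, 171): z = −204.8 + 34.6 + 1971.71 = 1801.5 ft.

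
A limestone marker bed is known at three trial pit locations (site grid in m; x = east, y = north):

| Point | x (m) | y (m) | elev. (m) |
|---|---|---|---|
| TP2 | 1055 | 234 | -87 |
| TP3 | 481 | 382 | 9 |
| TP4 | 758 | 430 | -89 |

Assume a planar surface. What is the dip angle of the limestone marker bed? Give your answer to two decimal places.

27.24°

Two edge vectors: TP2→TP3 = (-574, 148, 96), TP2→TP4 = (-297, 196, -2).
Normal n = (TP2→TP3) × (TP2→TP4) = (-19112, -29660, -68548).
So ∂z/∂x = −n_x/n_z = −0.27881 and ∂z/∂y = −n_y/n_z = −0.43269.
Gradient magnitude |∇z| = √(a² + b²) = √(0.07774 + 0.18722) = 0.51474.
True dip = arctan(0.51474) = 27.24°, dipping toward NNE (azimuth ≈ 033°).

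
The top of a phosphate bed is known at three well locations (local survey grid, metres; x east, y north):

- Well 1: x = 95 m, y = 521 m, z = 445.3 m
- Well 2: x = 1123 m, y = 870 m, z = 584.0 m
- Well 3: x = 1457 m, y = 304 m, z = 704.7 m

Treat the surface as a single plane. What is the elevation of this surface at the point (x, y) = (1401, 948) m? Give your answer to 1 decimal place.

623.3 m

Two edge vectors: Well 1→Well 2 = (1028, 349, 138.7), Well 1→Well 3 = (1362, -217, 259.4).
Normal n = (Well 1→Well 2) × (Well 1→Well 3) = (120628.5, -77753.8, -698414).
So ∂z/∂x = −n_x/n_z = 0.172718 and ∂z/∂y = −n_y/n_z = −0.111329.
Intercept c from Well 1: 445.3 − 16.41 + 58.00 = 486.89.
At (1401, 948): z = 242.0 − 105.5 + 486.89 = 623.3 m.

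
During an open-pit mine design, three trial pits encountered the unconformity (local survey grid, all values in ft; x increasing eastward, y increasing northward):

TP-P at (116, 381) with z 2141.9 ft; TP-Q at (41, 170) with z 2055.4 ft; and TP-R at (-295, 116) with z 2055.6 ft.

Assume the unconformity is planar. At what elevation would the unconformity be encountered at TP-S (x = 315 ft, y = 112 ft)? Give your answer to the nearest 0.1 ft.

2010.8 ft

Let the plane be z = a·x + b·y + c.
TP-Q−TP-P: −75a − 211b = −86.5;  TP-R−TP-P: −411a − 265b = −86.3.
Solving gives a = −0.07051, b = 0.43501.
Then c = 2141.9 − a·116 − b·381 = 1984.34.
At (315, 112): z = −22.2 + 48.7 + 1984.34 = 2010.8 ft.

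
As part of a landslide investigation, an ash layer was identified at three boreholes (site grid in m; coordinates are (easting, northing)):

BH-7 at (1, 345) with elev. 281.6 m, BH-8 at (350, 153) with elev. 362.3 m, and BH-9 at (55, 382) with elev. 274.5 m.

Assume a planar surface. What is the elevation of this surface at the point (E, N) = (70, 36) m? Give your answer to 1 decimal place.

Two edge vectors: BH-7→BH-8 = (349, -192, 80.7), BH-7→BH-9 = (54, 37, -7.1).
Normal n = (BH-7→BH-8) × (BH-7→BH-9) = (-1622.7, 6835.7, 23281).
So ∂z/∂E = −n_x/n_z = 0.06970 and ∂z/∂N = −n_y/n_z = −0.29362.
Intercept c from BH-7: 281.6 − 0.07 + 101.30 = 382.83.
At (70, 36): z = 4.9 − 10.6 + 382.83 = 377.1 m.

377.1 m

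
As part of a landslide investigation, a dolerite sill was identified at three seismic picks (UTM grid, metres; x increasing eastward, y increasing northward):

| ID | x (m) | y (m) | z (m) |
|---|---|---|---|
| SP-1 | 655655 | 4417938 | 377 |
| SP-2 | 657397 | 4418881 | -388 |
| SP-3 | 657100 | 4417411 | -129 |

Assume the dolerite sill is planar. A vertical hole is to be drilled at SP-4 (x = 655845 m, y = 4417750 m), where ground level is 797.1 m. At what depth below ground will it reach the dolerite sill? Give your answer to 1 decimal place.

Two edge vectors: SP-1→SP-2 = (1742, 943, -765), SP-1→SP-3 = (1445, -527, -506).
Normal n = (SP-1→SP-2) × (SP-1→SP-3) = (-880313, -223973, -2280669).
So ∂z/∂x = −n_x/n_z = −0.385988936 and ∂z/∂y = −n_y/n_z = −0.098204957.
Intercept c from SP-1: 377 + 253075.58 + 433863.41 = 687315.98.
At (655845, 4417750): z_contact = −253148.91 − 433844.95 + 687315.98 = 322.12 m.
Depth below ground = 797.1 − 322.12 = 475.0 m.

475.0 m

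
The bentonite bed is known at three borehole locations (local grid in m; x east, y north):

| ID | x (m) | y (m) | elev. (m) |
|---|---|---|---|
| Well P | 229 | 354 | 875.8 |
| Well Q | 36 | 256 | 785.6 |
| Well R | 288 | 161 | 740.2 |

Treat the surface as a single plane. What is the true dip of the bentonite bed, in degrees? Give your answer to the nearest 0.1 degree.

Let the plane be z = a·x + b·y + c.
Well Q−Well P: −193a − 98b = −90.2;  Well R−Well P: 59a − 193b = −135.6.
Solving gives a = 0.09574, b = 0.73186.
Gradient magnitude |∇z| = √(a² + b²) = √(0.00917 + 0.53562) = 0.73809.
True dip = arctan(0.73809) = 36.4°, dipping toward S (azimuth ≈ 187°).

36.4°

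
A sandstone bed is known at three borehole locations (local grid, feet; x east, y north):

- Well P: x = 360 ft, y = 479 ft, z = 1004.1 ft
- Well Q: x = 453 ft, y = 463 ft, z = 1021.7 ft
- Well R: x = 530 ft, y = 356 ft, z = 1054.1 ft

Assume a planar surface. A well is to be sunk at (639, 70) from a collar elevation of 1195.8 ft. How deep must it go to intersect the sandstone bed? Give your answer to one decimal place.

70.3 ft

Let the plane be z = a·x + b·y + c.
Well Q−Well P: 93a − 16b = 17.6;  Well R−Well P: 170a − 123b = 50.
Solving gives a = 0.15653, b = −0.19016.
Then c = 1004.1 − a·360 − b·479 = 1038.83.
At (639, 70): z_contact = 100.02 − 13.31 + 1038.83 = 1125.55 ft.
Depth below ground = 1195.8 − 1125.55 = 70.3 ft.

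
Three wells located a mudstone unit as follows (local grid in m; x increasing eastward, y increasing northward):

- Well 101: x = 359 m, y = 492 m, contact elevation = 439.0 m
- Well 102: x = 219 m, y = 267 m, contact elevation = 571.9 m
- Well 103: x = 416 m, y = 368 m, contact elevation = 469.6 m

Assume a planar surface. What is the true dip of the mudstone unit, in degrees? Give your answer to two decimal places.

Two edge vectors: Well 101→Well 102 = (-140, -225, 132.9), Well 101→Well 103 = (57, -124, 30.6).
Normal n = (Well 101→Well 102) × (Well 101→Well 103) = (9594.6, 11859.3, 30185).
So ∂z/∂x = −n_x/n_z = −0.31786 and ∂z/∂y = −n_y/n_z = −0.39289.
Gradient magnitude |∇z| = √(a² + b²) = √(0.10103 + 0.15436) = 0.50537.
True dip = arctan(0.50537) = 26.81°, dipping toward NE (azimuth ≈ 039°).

26.81°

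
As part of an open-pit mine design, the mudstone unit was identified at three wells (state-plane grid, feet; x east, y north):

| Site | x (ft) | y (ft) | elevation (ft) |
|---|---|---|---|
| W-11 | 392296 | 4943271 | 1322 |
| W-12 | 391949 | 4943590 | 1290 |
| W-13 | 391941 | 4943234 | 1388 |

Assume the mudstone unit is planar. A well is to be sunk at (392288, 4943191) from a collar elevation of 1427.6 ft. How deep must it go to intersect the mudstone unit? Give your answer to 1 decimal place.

Two edge vectors: W-11→W-12 = (-347, 319, -32), W-11→W-13 = (-355, -37, 66).
Normal n = (W-11→W-12) × (W-11→W-13) = (19870, 34262, 126084).
So ∂z/∂x = −n_x/n_z = −0.157593350 and ∂z/∂y = −n_y/n_z = −0.271739475.
Intercept c from W-11: 1322 + 61823.24 + 1343281.87 = 1406427.11.
At (392288, 4943191): z_contact = −61821.98 − 1343260.13 + 1406427.11 = 1345.00 ft.
Depth below ground = 1427.6 − 1345.00 = 82.6 ft.

82.6 ft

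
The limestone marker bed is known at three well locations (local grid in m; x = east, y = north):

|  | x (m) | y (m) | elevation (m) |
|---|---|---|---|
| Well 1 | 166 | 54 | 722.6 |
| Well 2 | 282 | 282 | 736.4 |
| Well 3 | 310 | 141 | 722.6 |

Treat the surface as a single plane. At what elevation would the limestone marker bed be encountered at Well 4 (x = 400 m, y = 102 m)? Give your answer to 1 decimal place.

Let the plane be z = a·x + b·y + c.
Well 2−Well 1: 116a + 228b = 13.8;  Well 3−Well 1: 144a + 87b = 0.
Solving gives a = −0.05280, b = 0.08739.
Then c = 722.6 − a·166 − b·54 = 726.65.
At (400, 102): z = −21.1 + 8.9 + 726.65 = 714.4 m.

714.4 m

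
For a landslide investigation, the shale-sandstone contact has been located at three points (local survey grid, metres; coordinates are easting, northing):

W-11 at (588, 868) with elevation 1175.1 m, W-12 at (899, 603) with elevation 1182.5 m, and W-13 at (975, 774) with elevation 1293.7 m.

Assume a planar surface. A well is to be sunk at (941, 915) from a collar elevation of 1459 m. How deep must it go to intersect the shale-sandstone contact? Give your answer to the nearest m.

Two edge vectors: W-11→W-12 = (311, -265, 7.4), W-11→W-13 = (387, -94, 118.6).
Normal n = (W-11→W-12) × (W-11→W-13) = (-30733.4, -34020.8, 73321).
So ∂z/∂easting = −n_x/n_z = 0.41916 and ∂z/∂northing = −n_y/n_z = 0.46400.
Intercept c from W-11: 1175.1 − 246.47 − 402.75 = 525.88.
At (941, 915): z_contact = 394.4 + 424.6 + 525.88 = 1344.9 m.
Depth below ground = 1459 − 1344.9 = 114 m.

114 m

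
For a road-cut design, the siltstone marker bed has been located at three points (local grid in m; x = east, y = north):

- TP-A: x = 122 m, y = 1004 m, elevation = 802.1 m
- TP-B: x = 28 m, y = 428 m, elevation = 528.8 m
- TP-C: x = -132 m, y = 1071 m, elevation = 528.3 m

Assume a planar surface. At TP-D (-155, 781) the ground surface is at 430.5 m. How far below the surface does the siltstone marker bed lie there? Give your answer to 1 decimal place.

11.7 m

Two edge vectors: TP-A→TP-B = (-94, -576, -273.3), TP-A→TP-C = (-254, 67, -273.8).
Normal n = (TP-A→TP-B) × (TP-A→TP-C) = (176019.9, 43681, -152602).
So ∂z/∂x = −n_x/n_z = 1.153457 and ∂z/∂y = −n_y/n_z = 0.286241.
Intercept c from TP-A: 802.1 − 140.72 − 287.39 = 373.99.
At (-155, 781): z_contact = −178.79 + 223.55 + 373.99 = 418.76 m.
Depth below ground = 430.5 − 418.76 = 11.7 m.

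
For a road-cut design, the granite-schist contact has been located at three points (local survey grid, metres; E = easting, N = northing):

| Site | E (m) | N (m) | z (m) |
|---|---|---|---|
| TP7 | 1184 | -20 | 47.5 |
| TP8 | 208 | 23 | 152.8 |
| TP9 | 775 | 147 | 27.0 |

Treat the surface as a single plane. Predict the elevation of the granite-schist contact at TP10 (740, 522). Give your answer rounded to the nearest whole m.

-131 m

Let the plane be z = a·E + b·N + c.
TP8−TP7: −976a + 43b = 105.3;  TP9−TP7: −409a + 167b = −20.5.
Solving gives a = −0.12700, b = −0.43379.
Then c = 47.5 − a·1184 − b·-20 = 189.19.
At (740, 522): z = −94.0 − 226.4 + 189.19 = -131.2 m.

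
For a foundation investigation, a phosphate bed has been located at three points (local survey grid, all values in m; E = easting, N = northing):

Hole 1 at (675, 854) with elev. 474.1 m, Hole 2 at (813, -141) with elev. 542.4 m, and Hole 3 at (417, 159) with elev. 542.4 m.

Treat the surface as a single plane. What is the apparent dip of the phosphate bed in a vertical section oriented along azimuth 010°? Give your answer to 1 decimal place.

Let the plane be z = a·E + b·N + c.
Hole 2−Hole 1: 138a − 995b = 68.3;  Hole 3−Hole 1: −258a − 695b = 68.3.
Solving gives a = −0.05811, b = −0.07670.
Unit vector along 010° is (sin 10°, cos 10°) = (0.1736, 0.9848).
Slope in that direction = a·(0.1736) + b·(0.9848) = −0.08563.
Apparent dip = arctan|0.08563| = 4.9° (true dip is 5.5°, so apparent ≤ true as expected).

4.9°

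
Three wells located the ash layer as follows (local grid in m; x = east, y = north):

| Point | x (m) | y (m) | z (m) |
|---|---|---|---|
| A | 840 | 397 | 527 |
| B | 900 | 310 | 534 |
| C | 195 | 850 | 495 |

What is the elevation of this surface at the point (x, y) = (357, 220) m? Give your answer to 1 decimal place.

Two edge vectors: A→B = (60, -87, 7), A→C = (-645, 453, -32).
Normal n = (A→B) × (A→C) = (-387, -2595, -28935).
So ∂z/∂x = −n_x/n_z = −0.01337 and ∂z/∂y = −n_y/n_z = −0.08968.
Intercept c from A: 527 + 11.23 + 35.60 = 573.84.
At (357, 220): z = −4.8 − 19.7 + 573.84 = 549.3 m.

549.3 m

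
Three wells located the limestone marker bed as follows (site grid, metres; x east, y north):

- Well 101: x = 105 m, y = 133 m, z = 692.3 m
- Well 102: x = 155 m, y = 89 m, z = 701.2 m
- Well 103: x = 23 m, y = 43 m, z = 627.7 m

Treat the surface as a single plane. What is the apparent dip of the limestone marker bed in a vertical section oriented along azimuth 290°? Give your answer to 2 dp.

Two edge vectors: Well 101→Well 102 = (50, -44, 8.9), Well 101→Well 103 = (-82, -90, -64.6).
Normal n = (Well 101→Well 102) × (Well 101→Well 103) = (3643.4, 2500.2, -8108).
So ∂z/∂x = −n_x/n_z = 0.44936 and ∂z/∂y = −n_y/n_z = 0.30836.
Unit vector along 290° is (sin 290°, cos 290°) = (-0.9397, 0.3420).
Slope in that direction = a·(-0.9397) + b·(0.3420) = −0.31679.
Apparent dip = arctan|0.31679| = 17.58° (true dip is 28.6°, so apparent ≤ true as expected).

17.58°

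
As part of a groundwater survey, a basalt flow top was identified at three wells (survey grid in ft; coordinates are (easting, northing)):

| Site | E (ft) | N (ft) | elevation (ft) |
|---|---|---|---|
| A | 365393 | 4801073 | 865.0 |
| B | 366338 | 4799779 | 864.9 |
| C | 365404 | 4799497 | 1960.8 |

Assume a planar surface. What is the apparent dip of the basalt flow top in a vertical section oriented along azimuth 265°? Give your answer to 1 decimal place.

Let the plane be z = a·E + b·N + c.
B−A: 945a − 1294b = −0.1;  C−A: 11a − 1576b = 1095.8.
Solving gives a = −0.96138, b = −0.70201.
Unit vector along 265° is (sin 265°, cos 265°) = (-0.9962, -0.0872).
Slope in that direction = a·(-0.9962) + b·(-0.0872) = 1.01891.
Apparent dip = arctan|1.01891| = 45.5° (true dip is 50.0°, so apparent ≤ true as expected).

45.5°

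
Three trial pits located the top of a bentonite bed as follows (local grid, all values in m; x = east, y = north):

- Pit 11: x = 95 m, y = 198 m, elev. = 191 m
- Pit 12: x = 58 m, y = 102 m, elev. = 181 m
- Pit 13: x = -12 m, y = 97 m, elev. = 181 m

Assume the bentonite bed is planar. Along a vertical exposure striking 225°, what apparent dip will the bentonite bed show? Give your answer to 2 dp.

4.02°

Two edge vectors: Pit 11→Pit 12 = (-37, -96, -10), Pit 11→Pit 13 = (-107, -101, -10).
Normal n = (Pit 11→Pit 12) × (Pit 11→Pit 13) = (-50, 700, -6535).
So ∂z/∂x = −n_x/n_z = −0.00765 and ∂z/∂y = −n_y/n_z = 0.10712.
Unit vector along 225° is (sin 225°, cos 225°) = (-0.7071, -0.7071).
Slope in that direction = a·(-0.7071) + b·(-0.7071) = −0.07033.
Apparent dip = arctan|0.07033| = 4.02° (true dip is 6.1°, so apparent ≤ true as expected).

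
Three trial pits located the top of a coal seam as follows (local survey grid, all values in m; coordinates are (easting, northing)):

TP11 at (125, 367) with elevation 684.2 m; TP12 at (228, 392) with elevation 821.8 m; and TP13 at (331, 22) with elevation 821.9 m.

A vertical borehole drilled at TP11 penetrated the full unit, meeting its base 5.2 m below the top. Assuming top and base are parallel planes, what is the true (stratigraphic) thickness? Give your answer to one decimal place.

Let the plane be z = a·E + b·N + c.
TP12−TP11: 103a + 25b = 137.6;  TP13−TP11: 206a − 345b = 137.7.
Solving gives a = 1.25143, b = 0.34810.
|∇z| = √(a²+b²) = 1.29894, so dip δ = arctan(1.29894) = 52.41°.
True thickness = vertical thickness × cos δ = 5.2 × cos 52.41° = 3.2 m.

3.2 m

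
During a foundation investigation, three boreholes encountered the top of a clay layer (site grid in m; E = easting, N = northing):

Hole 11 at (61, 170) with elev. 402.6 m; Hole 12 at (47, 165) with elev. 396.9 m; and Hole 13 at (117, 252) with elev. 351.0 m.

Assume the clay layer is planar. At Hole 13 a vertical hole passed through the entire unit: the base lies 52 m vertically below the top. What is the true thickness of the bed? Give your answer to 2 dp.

Let the plane be z = a·E + b·N + c.
Hole 12−Hole 11: −14a − 5b = −5.7;  Hole 13−Hole 11: 56a + 82b = −51.6.
Solving gives a = 0.83571, b = −1.20000.
|∇z| = √(a²+b²) = 1.46233, so dip δ = arctan(1.46233) = 55.63°.
True thickness = vertical thickness × cos δ = 52 × cos 55.63° = 29.35 m.

29.35 m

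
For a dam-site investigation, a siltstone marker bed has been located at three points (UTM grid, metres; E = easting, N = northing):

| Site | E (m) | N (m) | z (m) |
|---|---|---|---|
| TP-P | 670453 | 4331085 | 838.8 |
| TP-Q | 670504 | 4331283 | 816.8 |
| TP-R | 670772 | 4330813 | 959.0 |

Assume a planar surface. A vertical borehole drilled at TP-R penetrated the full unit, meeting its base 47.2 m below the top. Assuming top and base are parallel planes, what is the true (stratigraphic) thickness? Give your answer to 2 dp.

Two edge vectors: TP-P→TP-Q = (51, 198, -22), TP-P→TP-R = (319, -272, 120.2).
Normal n = (TP-P→TP-Q) × (TP-P→TP-R) = (17815.6, -13148.2, -77034).
So ∂z/∂E = −n_x/n_z = 0.23127 and ∂z/∂N = −n_y/n_z = −0.17068.
|∇z| = √(a²+b²) = 0.28743, so dip δ = arctan(0.28743) = 16.04°.
True thickness = vertical thickness × cos δ = 47.2 × cos 16.04° = 45.36 m.

45.36 m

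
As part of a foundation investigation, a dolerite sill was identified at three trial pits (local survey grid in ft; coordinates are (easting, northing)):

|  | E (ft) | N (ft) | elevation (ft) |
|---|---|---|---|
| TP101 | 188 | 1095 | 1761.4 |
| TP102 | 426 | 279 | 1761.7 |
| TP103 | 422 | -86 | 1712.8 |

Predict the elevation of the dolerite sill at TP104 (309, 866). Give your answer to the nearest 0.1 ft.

1785.5 ft

Two edge vectors: TP101→TP102 = (238, -816, 0.3), TP101→TP103 = (234, -1181, -48.6).
Normal n = (TP101→TP102) × (TP101→TP103) = (40011.9, 11637, -90134).
So ∂z/∂E = −n_x/n_z = 0.443916 and ∂z/∂N = −n_y/n_z = 0.129108.
Intercept c from TP101: 1761.4 − 83.46 − 141.37 = 1536.57.
At (309, 866): z = 137.2 + 111.8 + 1536.57 = 1785.5 ft.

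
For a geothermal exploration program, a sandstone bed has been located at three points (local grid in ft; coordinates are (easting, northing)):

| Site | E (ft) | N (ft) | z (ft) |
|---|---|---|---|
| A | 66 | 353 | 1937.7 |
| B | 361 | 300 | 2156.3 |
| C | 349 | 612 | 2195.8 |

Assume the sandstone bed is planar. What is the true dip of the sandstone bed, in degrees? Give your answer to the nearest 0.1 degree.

38.1°

Two edge vectors: A→B = (295, -53, 218.6), A→C = (283, 259, 258.1).
Normal n = (A→B) × (A→C) = (-70296.7, -14275.7, 91404).
So ∂z/∂E = −n_x/n_z = 0.76908 and ∂z/∂N = −n_y/n_z = 0.15618.
Gradient magnitude |∇z| = √(a² + b²) = √(0.59148 + 0.02439) = 0.78478.
True dip = arctan(0.78478) = 38.1°, dipping toward WSW (azimuth ≈ 259°).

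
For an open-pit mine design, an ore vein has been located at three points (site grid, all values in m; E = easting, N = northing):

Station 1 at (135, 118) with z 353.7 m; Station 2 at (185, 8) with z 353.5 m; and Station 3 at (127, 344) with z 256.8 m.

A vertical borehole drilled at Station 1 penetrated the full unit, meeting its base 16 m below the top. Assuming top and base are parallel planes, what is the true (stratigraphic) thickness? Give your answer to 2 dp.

10.62 m

Two edge vectors: Station 1→Station 2 = (50, -110, -0.2), Station 1→Station 3 = (-8, 226, -96.9).
Normal n = (Station 1→Station 2) × (Station 1→Station 3) = (10704.2, 4846.6, 10420).
So ∂z/∂E = −n_x/n_z = −1.02727 and ∂z/∂N = −n_y/n_z = −0.46512.
|∇z| = √(a²+b²) = 1.12767, so dip δ = arctan(1.12767) = 48.43°.
True thickness = vertical thickness × cos δ = 16 × cos 48.43° = 10.62 m.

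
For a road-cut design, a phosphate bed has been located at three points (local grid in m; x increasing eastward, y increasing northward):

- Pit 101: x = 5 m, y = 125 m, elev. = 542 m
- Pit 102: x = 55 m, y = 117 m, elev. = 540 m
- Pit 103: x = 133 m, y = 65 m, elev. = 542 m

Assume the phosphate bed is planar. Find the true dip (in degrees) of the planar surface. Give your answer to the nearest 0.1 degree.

Two edge vectors: Pit 101→Pit 102 = (50, -8, -2), Pit 101→Pit 103 = (128, -60, 0).
Normal n = (Pit 101→Pit 102) × (Pit 101→Pit 103) = (-120, -256, -1976).
So ∂z/∂x = −n_x/n_z = −0.06073 and ∂z/∂y = −n_y/n_z = −0.12955.
Gradient magnitude |∇z| = √(a² + b²) = √(0.00369 + 0.01678) = 0.14308.
True dip = arctan(0.14308) = 8.1°, dipping toward NNE (azimuth ≈ 025°).

8.1°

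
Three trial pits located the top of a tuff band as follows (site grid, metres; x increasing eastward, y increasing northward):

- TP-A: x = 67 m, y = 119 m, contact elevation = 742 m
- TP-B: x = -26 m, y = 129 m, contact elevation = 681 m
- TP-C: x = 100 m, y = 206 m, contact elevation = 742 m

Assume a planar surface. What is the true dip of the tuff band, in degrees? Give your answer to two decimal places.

33.98°

Two edge vectors: TP-A→TP-B = (-93, 10, -61), TP-A→TP-C = (33, 87, 0).
Normal n = (TP-A→TP-B) × (TP-A→TP-C) = (5307, -2013, -8421).
So ∂z/∂x = −n_x/n_z = 0.63021 and ∂z/∂y = −n_y/n_z = −0.23905.
Gradient magnitude |∇z| = √(a² + b²) = √(0.39716 + 0.05714) = 0.67402.
True dip = arctan(0.67402) = 33.98°, dipping toward WNW (azimuth ≈ 291°).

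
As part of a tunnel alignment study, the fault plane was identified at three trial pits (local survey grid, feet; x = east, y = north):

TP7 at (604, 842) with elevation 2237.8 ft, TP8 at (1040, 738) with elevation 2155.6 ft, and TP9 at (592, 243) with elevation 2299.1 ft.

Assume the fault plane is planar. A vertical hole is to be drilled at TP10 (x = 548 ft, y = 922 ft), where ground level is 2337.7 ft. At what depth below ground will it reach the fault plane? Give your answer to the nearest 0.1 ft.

95.9 ft

Two edge vectors: TP7→TP8 = (436, -104, -82.2), TP7→TP9 = (-12, -599, 61.3).
Normal n = (TP7→TP8) × (TP7→TP9) = (-55613, -25740.4, -262412).
So ∂z/∂x = −n_x/n_z = −0.211930 and ∂z/∂y = −n_y/n_z = −0.098092.
Intercept c from TP7: 2237.8 + 128.01 + 82.59 = 2448.40.
At (548, 922): z_contact = −116.14 − 90.44 + 2448.40 = 2241.82 ft.
Depth below ground = 2337.7 − 2241.82 = 95.9 ft.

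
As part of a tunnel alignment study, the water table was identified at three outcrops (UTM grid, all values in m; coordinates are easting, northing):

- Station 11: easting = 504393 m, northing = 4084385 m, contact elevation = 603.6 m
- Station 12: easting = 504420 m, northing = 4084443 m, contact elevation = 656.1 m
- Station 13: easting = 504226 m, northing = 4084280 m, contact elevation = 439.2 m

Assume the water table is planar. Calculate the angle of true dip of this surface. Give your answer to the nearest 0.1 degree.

40.8°

Two edge vectors: Station 11→Station 12 = (27, 58, 52.5), Station 11→Station 13 = (-167, -105, -164.4).
Normal n = (Station 11→Station 12) × (Station 11→Station 13) = (-4022.7, -4328.7, 6851).
So ∂z/∂easting = −n_x/n_z = 0.58717 and ∂z/∂northing = −n_y/n_z = 0.63183.
Gradient magnitude |∇z| = √(a² + b²) = √(0.34477 + 0.39922) = 0.86254.
True dip = arctan(0.86254) = 40.8°, dipping toward SW (azimuth ≈ 223°).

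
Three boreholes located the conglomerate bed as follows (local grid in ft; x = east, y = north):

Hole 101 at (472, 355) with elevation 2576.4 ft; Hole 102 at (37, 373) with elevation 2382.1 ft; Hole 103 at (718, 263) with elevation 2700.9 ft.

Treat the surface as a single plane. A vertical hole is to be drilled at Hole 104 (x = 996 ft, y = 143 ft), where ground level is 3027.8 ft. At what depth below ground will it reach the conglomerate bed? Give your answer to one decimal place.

Let the plane be z = a·x + b·y + c.
Hole 102−Hole 101: −435a + 18b = −194.3;  Hole 103−Hole 101: 246a − 92b = 124.5.
Solving gives a = 0.43927, b = −0.17868.
Then c = 2576.4 − a·472 − b·355 = 2432.50.
At (996, 143): z_contact = 437.52 − 25.55 + 2432.50 = 2844.46 ft.
Depth below ground = 3027.8 − 2844.46 = 183.3 ft.

183.3 ft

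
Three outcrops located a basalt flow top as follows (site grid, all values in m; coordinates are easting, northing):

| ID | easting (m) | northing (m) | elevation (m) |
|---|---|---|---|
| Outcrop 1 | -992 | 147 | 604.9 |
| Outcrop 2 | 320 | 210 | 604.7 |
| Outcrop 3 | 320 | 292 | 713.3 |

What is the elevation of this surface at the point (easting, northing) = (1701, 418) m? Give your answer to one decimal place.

792.1 m

Two edge vectors: Outcrop 1→Outcrop 2 = (1312, 63, -0.2), Outcrop 1→Outcrop 3 = (1312, 145, 108.4).
Normal n = (Outcrop 1→Outcrop 2) × (Outcrop 1→Outcrop 3) = (6858.2, -142483.2, 107584).
So ∂z/∂easting = −n_x/n_z = −0.063747 and ∂z/∂northing = −n_y/n_z = 1.324390.
Intercept c from Outcrop 1: 604.9 − 63.24 − 194.69 = 346.98.
At (1701, 418): z = −108.4 + 553.6 + 346.98 = 792.1 m.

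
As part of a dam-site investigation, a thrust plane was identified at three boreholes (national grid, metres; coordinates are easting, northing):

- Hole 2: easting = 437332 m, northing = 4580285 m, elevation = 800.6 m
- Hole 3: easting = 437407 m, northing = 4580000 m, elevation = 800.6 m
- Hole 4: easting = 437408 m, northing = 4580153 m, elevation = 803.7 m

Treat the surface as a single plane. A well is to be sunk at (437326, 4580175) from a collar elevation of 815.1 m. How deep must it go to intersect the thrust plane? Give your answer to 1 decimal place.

Let the plane be z = a·easting + b·northing + c.
Hole 3−Hole 2: 75a − 285b = 0;  Hole 4−Hole 2: 76a − 132b = 3.1.
Solving gives a = 0.075127551, b = 0.019770408.
Then c = 800.6 − a·437332 − b·4580285 = −122609.19.
At (437326, 4580175): z_contact = 32855.23 + 90551.93 − 122609.19 = 797.97 m.
Depth below ground = 815.1 − 797.97 = 17.1 m.

17.1 m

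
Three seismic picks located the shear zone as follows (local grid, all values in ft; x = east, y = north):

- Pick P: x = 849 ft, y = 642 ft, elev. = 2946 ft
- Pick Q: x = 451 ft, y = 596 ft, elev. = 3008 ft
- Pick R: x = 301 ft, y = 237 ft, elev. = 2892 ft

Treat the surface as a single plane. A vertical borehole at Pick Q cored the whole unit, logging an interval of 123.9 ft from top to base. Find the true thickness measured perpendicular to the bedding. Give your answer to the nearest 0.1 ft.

Let the plane be z = a·x + b·y + c.
Pick Q−Pick P: −398a − 46b = 62;  Pick R−Pick P: −548a − 405b = −54.
Solving gives a = −0.20292, b = 0.40791.
|∇z| = √(a²+b²) = 0.45559, so dip δ = arctan(0.45559) = 24.49°.
True thickness = vertical thickness × cos δ = 123.9 × cos 24.49° = 112.7 ft.

112.7 ft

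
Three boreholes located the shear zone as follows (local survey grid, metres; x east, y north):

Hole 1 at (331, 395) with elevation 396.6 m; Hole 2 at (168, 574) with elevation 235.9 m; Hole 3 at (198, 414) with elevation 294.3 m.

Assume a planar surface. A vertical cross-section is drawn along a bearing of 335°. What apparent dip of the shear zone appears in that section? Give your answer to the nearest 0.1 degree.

Let the plane be z = a·x + b·y + c.
Hole 2−Hole 1: −163a + 179b = −160.7;  Hole 3−Hole 1: −133a + 19b = −102.3.
Solving gives a = 0.73676, b = −0.22686.
Unit vector along 335° is (sin 335°, cos 335°) = (-0.4226, 0.9063).
Slope in that direction = a·(-0.4226) + b·(0.9063) = −0.51697.
Apparent dip = arctan|0.51697| = 27.3° (true dip is 37.6°, so apparent ≤ true as expected).

27.3°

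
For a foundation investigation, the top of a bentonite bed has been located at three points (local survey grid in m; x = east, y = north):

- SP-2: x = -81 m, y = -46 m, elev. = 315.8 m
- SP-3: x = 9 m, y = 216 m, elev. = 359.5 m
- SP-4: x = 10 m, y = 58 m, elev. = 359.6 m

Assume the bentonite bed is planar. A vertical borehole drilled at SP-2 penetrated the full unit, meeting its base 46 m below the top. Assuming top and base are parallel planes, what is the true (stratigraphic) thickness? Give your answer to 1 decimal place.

Let the plane be z = a·x + b·y + c.
SP-3−SP-2: 90a + 262b = 43.7;  SP-4−SP-2: 91a + 104b = 43.8.
Solving gives a = 0.47858, b = 0.00240.
|∇z| = √(a²+b²) = 0.47859, so dip δ = arctan(0.47859) = 25.58°.
True thickness = vertical thickness × cos δ = 46 × cos 25.58° = 41.5 m.

41.5 m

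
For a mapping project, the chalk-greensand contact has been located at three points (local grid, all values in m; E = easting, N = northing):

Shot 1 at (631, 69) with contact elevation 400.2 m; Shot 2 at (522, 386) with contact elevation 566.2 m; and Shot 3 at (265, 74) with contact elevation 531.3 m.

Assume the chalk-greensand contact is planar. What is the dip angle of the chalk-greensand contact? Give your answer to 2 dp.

28.15°

Let the plane be z = a·E + b·N + c.
Shot 2−Shot 1: −109a + 317b = 166;  Shot 3−Shot 1: −366a + 5b = 131.1.
Solving gives a = −0.35270, b = 0.40238.
Gradient magnitude |∇z| = √(a² + b²) = √(0.12440 + 0.16191) = 0.53508.
True dip = arctan(0.53508) = 28.15°, dipping toward SE (azimuth ≈ 139°).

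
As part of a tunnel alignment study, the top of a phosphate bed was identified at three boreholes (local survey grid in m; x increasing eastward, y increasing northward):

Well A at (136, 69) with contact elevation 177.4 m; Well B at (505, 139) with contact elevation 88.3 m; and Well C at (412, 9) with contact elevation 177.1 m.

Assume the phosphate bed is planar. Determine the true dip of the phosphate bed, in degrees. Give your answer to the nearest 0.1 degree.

31.2°

Two edge vectors: Well A→Well B = (369, 70, -89.1), Well A→Well C = (276, -60, -0.3).
Normal n = (Well A→Well B) × (Well A→Well C) = (-5367, -24480.9, -41460).
So ∂z/∂x = −n_x/n_z = −0.12945 and ∂z/∂y = −n_y/n_z = −0.59047.
Gradient magnitude |∇z| = √(a² + b²) = √(0.01676 + 0.34866) = 0.60449.
True dip = arctan(0.60449) = 31.2°, dipping toward NNE (azimuth ≈ 012°).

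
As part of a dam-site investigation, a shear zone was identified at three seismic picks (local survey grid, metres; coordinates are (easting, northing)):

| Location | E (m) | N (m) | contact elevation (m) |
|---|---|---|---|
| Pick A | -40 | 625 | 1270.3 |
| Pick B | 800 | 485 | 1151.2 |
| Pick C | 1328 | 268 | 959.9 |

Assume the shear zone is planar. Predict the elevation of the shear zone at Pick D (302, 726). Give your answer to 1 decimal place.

1364.4 m

Let the plane be z = a·E + b·N + c.
Pick B−Pick A: 840a − 140b = −119.1;  Pick C−Pick A: 1368a − 357b = −310.4.
Solving gives a = 0.008650, b = 0.902614.
Then c = 1270.3 − a·-40 − b·625 = 706.51.
At (302, 726): z = 2.6 + 655.3 + 706.51 = 1364.4 m.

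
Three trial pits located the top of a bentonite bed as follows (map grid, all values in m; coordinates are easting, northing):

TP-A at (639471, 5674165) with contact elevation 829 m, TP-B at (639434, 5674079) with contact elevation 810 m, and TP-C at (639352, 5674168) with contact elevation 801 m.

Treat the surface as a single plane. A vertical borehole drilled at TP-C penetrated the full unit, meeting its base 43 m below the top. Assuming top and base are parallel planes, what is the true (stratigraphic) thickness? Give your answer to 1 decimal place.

Let the plane be z = a·easting + b·northing + c.
TP-B−TP-A: −37a − 86b = −19;  TP-C−TP-A: −119a + 3b = −28.
Solving gives a = 0.23828, b = 0.11841.
|∇z| = √(a²+b²) = 0.26608, so dip δ = arctan(0.26608) = 14.90°.
True thickness = vertical thickness × cos δ = 43 × cos 14.90° = 41.6 m.

41.6 m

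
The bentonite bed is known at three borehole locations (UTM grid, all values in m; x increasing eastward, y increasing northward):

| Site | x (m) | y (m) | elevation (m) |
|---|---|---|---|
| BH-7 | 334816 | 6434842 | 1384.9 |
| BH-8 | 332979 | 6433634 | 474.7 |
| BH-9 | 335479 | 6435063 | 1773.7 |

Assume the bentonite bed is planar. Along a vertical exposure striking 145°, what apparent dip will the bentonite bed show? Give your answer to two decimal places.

31.79°

Two edge vectors: BH-7→BH-8 = (-1837, -1208, -910.2), BH-7→BH-9 = (663, 221, 388.8).
Normal n = (BH-7→BH-8) × (BH-7→BH-9) = (-268516.2, 110763, 394927).
So ∂z/∂x = −n_x/n_z = 0.67991 and ∂z/∂y = −n_y/n_z = −0.28046.
Unit vector along 145° is (sin 145°, cos 145°) = (0.5736, -0.8192).
Slope in that direction = a·(0.5736) + b·(-0.8192) = 0.61973.
Apparent dip = arctan|0.61973| = 31.79° (true dip is 36.3°, so apparent ≤ true as expected).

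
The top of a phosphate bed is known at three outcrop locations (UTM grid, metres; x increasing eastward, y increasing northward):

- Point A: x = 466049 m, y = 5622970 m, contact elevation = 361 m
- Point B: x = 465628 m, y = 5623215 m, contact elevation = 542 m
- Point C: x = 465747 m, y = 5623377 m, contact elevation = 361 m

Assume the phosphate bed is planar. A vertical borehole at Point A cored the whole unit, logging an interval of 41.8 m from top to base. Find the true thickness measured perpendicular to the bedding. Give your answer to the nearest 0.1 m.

Let the plane be z = a·x + b·y + c.
Point B−Point A: −421a + 245b = 181;  Point C−Point A: −302a + 407b = 0.
Solving gives a = −0.75667, b = −0.56146.
|∇z| = √(a²+b²) = 0.94222, so dip δ = arctan(0.94222) = 43.30°.
True thickness = vertical thickness × cos δ = 41.8 × cos 43.30° = 30.4 m.

30.4 m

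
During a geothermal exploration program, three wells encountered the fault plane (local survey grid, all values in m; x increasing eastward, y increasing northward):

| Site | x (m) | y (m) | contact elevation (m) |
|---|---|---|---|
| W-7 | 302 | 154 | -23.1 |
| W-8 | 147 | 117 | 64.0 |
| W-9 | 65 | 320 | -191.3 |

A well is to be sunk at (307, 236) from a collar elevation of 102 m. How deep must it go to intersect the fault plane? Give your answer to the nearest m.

237 m

Two edge vectors: W-7→W-8 = (-155, -37, 87.1), W-7→W-9 = (-237, 166, -168.2).
Normal n = (W-7→W-8) × (W-7→W-9) = (-8235.2, -46713.7, -34499).
So ∂z/∂x = −n_x/n_z = −0.23871 and ∂z/∂y = −n_y/n_z = −1.35406.
Intercept c from W-7: -23.1 + 72.09 + 208.53 = 257.52.
At (307, 236): z_contact = −73.3 − 319.6 + 257.52 = -135.3 m.
Depth below ground = 102 − (-135.3) = 237 m.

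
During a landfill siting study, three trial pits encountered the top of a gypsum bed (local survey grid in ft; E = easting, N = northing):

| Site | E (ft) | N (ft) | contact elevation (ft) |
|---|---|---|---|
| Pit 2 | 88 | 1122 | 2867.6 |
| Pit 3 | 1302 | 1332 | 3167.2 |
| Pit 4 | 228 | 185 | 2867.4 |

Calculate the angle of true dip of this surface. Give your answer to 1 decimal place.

Let the plane be z = a·E + b·N + c.
Pit 3−Pit 2: 1214a + 210b = 299.6;  Pit 4−Pit 2: 140a − 937b = −0.2.
Solving gives a = 0.24053, b = 0.03615.
Gradient magnitude |∇z| = √(a² + b²) = √(0.05786 + 0.00131) = 0.24324.
True dip = arctan(0.24324) = 13.7°, dipping toward W (azimuth ≈ 261°).

13.7°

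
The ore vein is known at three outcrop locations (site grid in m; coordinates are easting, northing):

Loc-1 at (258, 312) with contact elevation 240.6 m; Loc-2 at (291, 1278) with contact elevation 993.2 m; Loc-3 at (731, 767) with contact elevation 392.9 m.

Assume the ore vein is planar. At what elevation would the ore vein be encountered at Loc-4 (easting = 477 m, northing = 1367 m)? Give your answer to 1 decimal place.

Two edge vectors: Loc-1→Loc-2 = (33, 966, 752.6), Loc-1→Loc-3 = (473, 455, 152.3).
Normal n = (Loc-1→Loc-2) × (Loc-1→Loc-3) = (-195311.2, 350953.9, -441903).
So ∂z/∂easting = −n_x/n_z = −0.441978 and ∂z/∂northing = −n_y/n_z = 0.794188.
Intercept c from Loc-1: 240.6 + 114.03 − 247.79 = 106.84.
At (477, 1367): z = −210.8 + 1085.7 + 106.84 = 981.7 m.

981.7 m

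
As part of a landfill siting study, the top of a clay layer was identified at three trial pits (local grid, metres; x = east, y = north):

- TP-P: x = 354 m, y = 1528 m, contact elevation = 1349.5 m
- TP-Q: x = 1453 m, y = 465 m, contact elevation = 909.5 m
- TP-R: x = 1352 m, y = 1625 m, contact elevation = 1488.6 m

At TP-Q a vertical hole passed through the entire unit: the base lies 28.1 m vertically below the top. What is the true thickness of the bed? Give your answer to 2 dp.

Let the plane be z = a·x + b·y + c.
TP-Q−TP-P: 1099a − 1063b = −440;  TP-R−TP-P: 998a + 97b = 139.1.
Solving gives a = 0.09009, b = 0.50707.
|∇z| = √(a²+b²) = 0.51501, so dip δ = arctan(0.51501) = 27.25°.
True thickness = vertical thickness × cos δ = 28.1 × cos 27.25° = 24.98 m.

24.98 m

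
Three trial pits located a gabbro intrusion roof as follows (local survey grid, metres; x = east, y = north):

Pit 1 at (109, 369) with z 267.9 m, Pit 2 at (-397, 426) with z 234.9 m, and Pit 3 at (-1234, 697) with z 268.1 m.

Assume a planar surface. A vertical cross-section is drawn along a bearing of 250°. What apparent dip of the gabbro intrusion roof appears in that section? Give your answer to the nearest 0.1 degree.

Two edge vectors: Pit 1→Pit 2 = (-506, 57, -33), Pit 1→Pit 3 = (-1343, 328, 0.2).
Normal n = (Pit 1→Pit 2) × (Pit 1→Pit 3) = (10835.4, 44420.2, -89417).
So ∂z/∂x = −n_x/n_z = 0.12118 and ∂z/∂y = −n_y/n_z = 0.49678.
Unit vector along 250° is (sin 250°, cos 250°) = (-0.9397, -0.3420).
Slope in that direction = a·(-0.9397) + b·(-0.3420) = −0.28378.
Apparent dip = arctan|0.28378| = 15.8° (true dip is 27.1°, so apparent ≤ true as expected).

15.8°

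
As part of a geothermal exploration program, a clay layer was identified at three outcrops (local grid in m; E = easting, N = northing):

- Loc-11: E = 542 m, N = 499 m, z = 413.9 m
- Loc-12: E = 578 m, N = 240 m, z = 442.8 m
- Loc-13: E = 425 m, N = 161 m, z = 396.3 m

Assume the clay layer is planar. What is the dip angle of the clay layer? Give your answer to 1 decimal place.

Two edge vectors: Loc-11→Loc-12 = (36, -259, 28.9), Loc-11→Loc-13 = (-117, -338, -17.6).
Normal n = (Loc-11→Loc-12) × (Loc-11→Loc-13) = (14326.6, -2747.7, -42471).
So ∂z/∂E = −n_x/n_z = 0.33733 and ∂z/∂N = −n_y/n_z = −0.06470.
Gradient magnitude |∇z| = √(a² + b²) = √(0.11379 + 0.00419) = 0.34347.
True dip = arctan(0.34347) = 19.0°, dipping toward W (azimuth ≈ 281°).

19.0°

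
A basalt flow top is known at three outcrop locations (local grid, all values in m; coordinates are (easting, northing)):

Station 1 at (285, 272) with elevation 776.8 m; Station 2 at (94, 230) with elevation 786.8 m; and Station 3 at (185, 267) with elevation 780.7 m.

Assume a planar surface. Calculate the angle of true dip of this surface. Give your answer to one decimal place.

4.9°

Let the plane be z = a·E + b·N + c.
Station 2−Station 1: −191a − 42b = 10;  Station 3−Station 1: −100a − 5b = 3.9.
Solving gives a = −0.03507, b = −0.07861.
Gradient magnitude |∇z| = √(a² + b²) = √(0.00123 + 0.00618) = 0.08608.
True dip = arctan(0.08608) = 4.9°, dipping toward NNE (azimuth ≈ 024°).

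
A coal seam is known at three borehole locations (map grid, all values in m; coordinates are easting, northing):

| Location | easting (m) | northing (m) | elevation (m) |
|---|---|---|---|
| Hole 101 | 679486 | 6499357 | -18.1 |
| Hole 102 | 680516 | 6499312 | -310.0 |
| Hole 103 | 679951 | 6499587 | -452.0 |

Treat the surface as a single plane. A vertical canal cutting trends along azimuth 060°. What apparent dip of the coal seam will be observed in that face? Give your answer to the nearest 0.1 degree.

Two edge vectors: Hole 101→Hole 102 = (1030, -45, -291.9), Hole 101→Hole 103 = (465, 230, -433.9).
Normal n = (Hole 101→Hole 102) × (Hole 101→Hole 103) = (86662.5, 311183.5, 257825).
So ∂z/∂easting = −n_x/n_z = −0.33613 and ∂z/∂northing = −n_y/n_z = −1.20696.
Unit vector along 060° is (sin 60°, cos 60°) = (0.8660, 0.5000).
Slope in that direction = a·(0.8660) + b·(0.5000) = −0.89457.
Apparent dip = arctan|0.89457| = 41.8° (true dip is 51.4°, so apparent ≤ true as expected).

41.8°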